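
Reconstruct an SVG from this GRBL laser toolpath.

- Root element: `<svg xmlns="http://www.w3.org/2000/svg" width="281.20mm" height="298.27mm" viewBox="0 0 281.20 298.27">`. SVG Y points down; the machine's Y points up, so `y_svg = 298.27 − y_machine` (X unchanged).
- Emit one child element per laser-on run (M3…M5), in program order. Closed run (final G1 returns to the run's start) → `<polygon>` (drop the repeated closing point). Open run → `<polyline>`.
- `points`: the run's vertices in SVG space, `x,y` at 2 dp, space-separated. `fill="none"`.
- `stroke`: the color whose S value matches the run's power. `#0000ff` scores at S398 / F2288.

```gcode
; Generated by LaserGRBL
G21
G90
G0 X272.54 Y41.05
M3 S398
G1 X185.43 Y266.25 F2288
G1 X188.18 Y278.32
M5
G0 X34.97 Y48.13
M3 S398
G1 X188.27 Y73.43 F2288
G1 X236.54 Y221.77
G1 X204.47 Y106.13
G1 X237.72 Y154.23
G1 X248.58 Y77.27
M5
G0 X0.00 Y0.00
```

<svg xmlns="http://www.w3.org/2000/svg" width="281.20mm" height="298.27mm" viewBox="0 0 281.20 298.27">
  <polyline points="272.54,257.22 185.43,32.02 188.18,19.95" fill="none" stroke="#0000ff"/>
  <polyline points="34.97,250.14 188.27,224.84 236.54,76.50 204.47,192.14 237.72,144.04 248.58,221.00" fill="none" stroke="#0000ff"/>
</svg>

y_svg = 298.27 − y_m. Every run uses S398, so all elements get stroke `#0000ff` (score).

[1] open run; points: 272.54,257.22 185.43,32.02 188.18,19.95

[2] open run; points: 34.97,250.14 188.27,224.84 236.54,76.50 204.47,192.14 237.72,144.04 248.58,221.00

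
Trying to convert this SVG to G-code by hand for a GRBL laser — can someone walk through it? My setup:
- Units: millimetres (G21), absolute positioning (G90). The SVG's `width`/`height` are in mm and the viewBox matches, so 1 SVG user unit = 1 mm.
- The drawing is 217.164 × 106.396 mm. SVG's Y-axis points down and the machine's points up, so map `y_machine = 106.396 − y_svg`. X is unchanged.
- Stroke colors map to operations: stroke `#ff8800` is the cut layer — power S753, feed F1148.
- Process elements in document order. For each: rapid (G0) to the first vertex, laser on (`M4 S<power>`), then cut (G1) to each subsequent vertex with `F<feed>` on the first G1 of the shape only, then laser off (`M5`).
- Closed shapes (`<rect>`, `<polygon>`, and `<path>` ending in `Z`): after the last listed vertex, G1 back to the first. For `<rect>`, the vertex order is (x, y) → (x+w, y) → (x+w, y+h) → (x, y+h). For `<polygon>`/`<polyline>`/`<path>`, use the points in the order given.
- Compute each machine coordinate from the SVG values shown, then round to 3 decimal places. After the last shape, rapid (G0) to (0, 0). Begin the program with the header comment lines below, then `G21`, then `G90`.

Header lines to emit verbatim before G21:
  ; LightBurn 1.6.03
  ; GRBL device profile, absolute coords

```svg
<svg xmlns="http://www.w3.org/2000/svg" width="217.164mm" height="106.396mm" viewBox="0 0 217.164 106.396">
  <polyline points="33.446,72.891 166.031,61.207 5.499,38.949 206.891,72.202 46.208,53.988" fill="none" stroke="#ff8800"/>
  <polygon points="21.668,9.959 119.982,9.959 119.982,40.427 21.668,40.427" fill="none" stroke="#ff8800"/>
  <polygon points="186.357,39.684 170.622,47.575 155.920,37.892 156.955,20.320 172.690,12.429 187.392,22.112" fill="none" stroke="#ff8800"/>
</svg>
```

viewBox `0 0 217.164 106.396` with mm width/height → 1 unit = 1 mm. Flip: y_m = 106.396 − y_svg.

**Shape 1** — `<polyline>` open polyline, stroke `#ff8800` → cut (S753, F1148). Machine vertices: (33.446,33.505) → (166.031,45.189) → (5.499,67.447) → (206.891,34.194) → (46.208,52.408). Open path.

**Shape 2** — `<polygon>` rectangle, stroke `#ff8800` → cut (S753, F1148). Machine vertices: (21.668,96.437) → (119.982,96.437) → (119.982,65.969) → (21.668,65.969) → (21.668,96.437). Closed: final G1 returns to the first vertex.

**Shape 3** — `<polygon>` regular polygon, stroke `#ff8800` → cut (S753, F1148). Machine vertices: (186.357,66.712) → (170.622,58.821) → (155.920,68.504) → (156.955,86.076) → (172.690,93.967) → (187.392,84.284) → (186.357,66.712). Closed: final G1 returns to the first vertex.

; LightBurn 1.6.03
; GRBL device profile, absolute coords
G21
G90
G0 X33.446 Y33.505
M4 S753
G1 X166.031 Y45.189 F1148
G1 X5.499 Y67.447
G1 X206.891 Y34.194
G1 X46.208 Y52.408
M5
G0 X21.668 Y96.437
M4 S753
G1 X119.982 Y96.437 F1148
G1 X119.982 Y65.969
G1 X21.668 Y65.969
G1 X21.668 Y96.437
M5
G0 X186.357 Y66.712
M4 S753
G1 X170.622 Y58.821 F1148
G1 X155.920 Y68.504
G1 X156.955 Y86.076
G1 X172.690 Y93.967
G1 X187.392 Y84.284
G1 X186.357 Y66.712
M5
G0 X0.000 Y0.000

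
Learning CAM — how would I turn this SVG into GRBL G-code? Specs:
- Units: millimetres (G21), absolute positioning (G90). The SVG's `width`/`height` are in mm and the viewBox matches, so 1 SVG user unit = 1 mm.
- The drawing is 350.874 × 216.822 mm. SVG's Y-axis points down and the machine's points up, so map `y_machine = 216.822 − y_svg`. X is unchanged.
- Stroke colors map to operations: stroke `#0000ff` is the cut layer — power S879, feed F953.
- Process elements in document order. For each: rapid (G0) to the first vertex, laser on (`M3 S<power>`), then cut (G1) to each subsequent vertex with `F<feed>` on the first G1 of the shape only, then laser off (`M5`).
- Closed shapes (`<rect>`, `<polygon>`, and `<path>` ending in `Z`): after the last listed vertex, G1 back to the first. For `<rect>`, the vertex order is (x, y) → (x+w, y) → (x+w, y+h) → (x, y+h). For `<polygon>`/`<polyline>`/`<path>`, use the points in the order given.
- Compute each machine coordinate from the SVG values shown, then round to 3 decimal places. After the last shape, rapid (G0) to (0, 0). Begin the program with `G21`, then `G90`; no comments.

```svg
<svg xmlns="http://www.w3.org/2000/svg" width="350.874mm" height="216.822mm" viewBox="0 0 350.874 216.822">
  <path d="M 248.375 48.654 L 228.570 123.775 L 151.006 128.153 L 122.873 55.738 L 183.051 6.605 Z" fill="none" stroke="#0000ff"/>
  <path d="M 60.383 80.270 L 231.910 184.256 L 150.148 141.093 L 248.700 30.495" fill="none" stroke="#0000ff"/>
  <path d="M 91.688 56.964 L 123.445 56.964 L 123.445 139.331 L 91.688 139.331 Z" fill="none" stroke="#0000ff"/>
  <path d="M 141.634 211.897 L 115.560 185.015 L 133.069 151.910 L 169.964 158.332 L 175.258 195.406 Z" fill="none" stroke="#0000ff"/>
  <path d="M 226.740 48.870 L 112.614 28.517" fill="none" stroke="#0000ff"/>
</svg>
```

G21
G90
G0 X248.375 Y168.168
M3 S879
G1 X228.570 Y93.047 F953
G1 X151.006 Y88.669
G1 X122.873 Y161.084
G1 X183.051 Y210.217
G1 X248.375 Y168.168
M5
G0 X60.383 Y136.552
M3 S879
G1 X231.910 Y32.566 F953
G1 X150.148 Y75.729
G1 X248.700 Y186.327
M5
G0 X91.688 Y159.858
M3 S879
G1 X123.445 Y159.858 F953
G1 X123.445 Y77.491
G1 X91.688 Y77.491
G1 X91.688 Y159.858
M5
G0 X141.634 Y4.925
M3 S879
G1 X115.560 Y31.807 F953
G1 X133.069 Y64.912
G1 X169.964 Y58.490
G1 X175.258 Y21.416
G1 X141.634 Y4.925
M5
G0 X226.740 Y167.952
M3 S879
G1 X112.614 Y188.305 F953
M5
G0 X0.000 Y0.000

viewBox `0 0 350.874 216.822` with mm width/height → 1 unit = 1 mm. Flip: y_m = 216.822 − y_svg.

**Shape 1** — `<path>` regular polygon, stroke `#0000ff` → cut (S879, F953). Machine vertices: (248.375,168.168) → (228.570,93.047) → (151.006,88.669) → (122.873,161.084) → (183.051,210.217) → (248.375,168.168). Closed: final G1 returns to the first vertex.

**Shape 2** — `<path>` open polyline, stroke `#0000ff` → cut (S879, F953). Machine vertices: (60.383,136.552) → (231.910,32.566) → (150.148,75.729) → (248.700,186.327). Open path.

**Shape 3** — `<path>` rectangle, stroke `#0000ff` → cut (S879, F953). Machine vertices: (91.688,159.858) → (123.445,159.858) → (123.445,77.491) → (91.688,77.491) → (91.688,159.858). Closed: final G1 returns to the first vertex.

**Shape 4** — `<path>` regular polygon, stroke `#0000ff` → cut (S879, F953). Machine vertices: (141.634,4.925) → (115.560,31.807) → (133.069,64.912) → (169.964,58.490) → (175.258,21.416) → (141.634,4.925). Closed: final G1 returns to the first vertex.

**Shape 5** — `<path>` line segment, stroke `#0000ff` → cut (S879, F953). Machine vertices: (226.740,167.952) → (112.614,188.305). Open path.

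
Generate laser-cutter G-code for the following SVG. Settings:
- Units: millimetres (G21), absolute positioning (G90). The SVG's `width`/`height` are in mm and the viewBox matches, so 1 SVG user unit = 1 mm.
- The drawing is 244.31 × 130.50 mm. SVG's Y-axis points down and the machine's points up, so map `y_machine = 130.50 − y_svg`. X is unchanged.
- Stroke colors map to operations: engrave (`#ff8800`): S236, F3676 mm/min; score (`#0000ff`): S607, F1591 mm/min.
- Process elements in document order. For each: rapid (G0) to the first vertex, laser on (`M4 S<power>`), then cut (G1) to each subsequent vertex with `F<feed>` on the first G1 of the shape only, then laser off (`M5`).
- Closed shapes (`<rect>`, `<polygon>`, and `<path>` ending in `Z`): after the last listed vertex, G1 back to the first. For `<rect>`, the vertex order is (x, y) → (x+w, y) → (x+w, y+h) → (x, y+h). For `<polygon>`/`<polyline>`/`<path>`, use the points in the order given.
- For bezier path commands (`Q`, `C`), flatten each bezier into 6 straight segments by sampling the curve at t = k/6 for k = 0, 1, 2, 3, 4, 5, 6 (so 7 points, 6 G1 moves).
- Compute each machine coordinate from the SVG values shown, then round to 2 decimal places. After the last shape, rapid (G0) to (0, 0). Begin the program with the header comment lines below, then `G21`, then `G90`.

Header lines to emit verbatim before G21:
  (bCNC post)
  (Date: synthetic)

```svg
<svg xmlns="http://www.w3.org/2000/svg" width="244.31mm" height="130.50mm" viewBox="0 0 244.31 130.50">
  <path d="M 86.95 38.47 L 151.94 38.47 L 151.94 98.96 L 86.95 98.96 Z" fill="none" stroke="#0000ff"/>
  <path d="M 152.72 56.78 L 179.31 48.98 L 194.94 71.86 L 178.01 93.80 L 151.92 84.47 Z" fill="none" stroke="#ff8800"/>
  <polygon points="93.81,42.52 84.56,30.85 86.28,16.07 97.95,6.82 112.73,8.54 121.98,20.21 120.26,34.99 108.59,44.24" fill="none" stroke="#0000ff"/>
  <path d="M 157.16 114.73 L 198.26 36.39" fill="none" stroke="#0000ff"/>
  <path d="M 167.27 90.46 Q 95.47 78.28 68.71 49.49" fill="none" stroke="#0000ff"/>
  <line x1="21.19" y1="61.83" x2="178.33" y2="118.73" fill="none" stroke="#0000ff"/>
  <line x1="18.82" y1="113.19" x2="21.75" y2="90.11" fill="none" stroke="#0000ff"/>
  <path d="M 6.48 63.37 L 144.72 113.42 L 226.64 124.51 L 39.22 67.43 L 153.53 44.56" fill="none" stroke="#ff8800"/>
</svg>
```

Since the viewBox matches the mm dimensions, user units are millimetres directly. The only transform is the Y-flip y_m = 130.50 − y_svg.

Shape 1 is a rectangle drawn with `<path>`. Its stroke #0000ff means score at S607, F1591. After flipping Y the toolpath is (86.95,92.03) → (151.94,92.03) → (151.94,31.54) → (86.95,31.54) → (86.95,92.03), returning to the start.

Shape 2 is a regular polygon drawn with `<path>`. Its stroke #ff8800 means engrave at S236, F3676. After flipping Y the toolpath is (152.72,73.72) → (179.31,81.52) → (194.94,58.64) → (178.01,36.70) → (151.92,46.03) → (152.72,73.72), returning to the start.

Shape 3 is a regular polygon drawn with `<polygon>`. Its stroke #0000ff means score at S607, F1591. After flipping Y the toolpath is (93.81,87.98) → (84.56,99.65) → (86.28,114.43) → (97.95,123.68) → (112.73,121.96) → (121.98,110.29) → (120.26,95.51) → (108.59,86.26) → (93.81,87.98), returning to the start.

Shape 4 is a line segment drawn with `<path>`. Its stroke #0000ff means score at S607, F1591. After flipping Y the toolpath is (157.16,15.77) → (198.26,94.11).

Shape 5 is a quadratic bezier drawn with `<path>`. Its stroke #0000ff means score at S607, F1591. After flipping Y the toolpath is (167.27,40.04) → (144.59,44.56) → (124.41,50.01) → (106.73,56.37) → (91.55,63.66) → (78.88,71.87) → (68.71,81.01).

Shape 6 is a line segment drawn with `<line>`. Its stroke #0000ff means score at S607, F1591. After flipping Y the toolpath is (21.19,68.67) → (178.33,11.77).

Shape 7 is a line segment drawn with `<line>`. Its stroke #0000ff means score at S607, F1591. After flipping Y the toolpath is (18.82,17.31) → (21.75,40.39).

Shape 8 is a open polyline drawn with `<path>`. Its stroke #ff8800 means engrave at S236, F3676. After flipping Y the toolpath is (6.48,67.13) → (144.72,17.08) → (226.64,5.99) → (39.22,63.07) → (153.53,85.94).

(bCNC post)
(Date: synthetic)
G21
G90
G0 X86.95 Y92.03
M4 S607
G1 X151.94 Y92.03 F1591
G1 X151.94 Y31.54
G1 X86.95 Y31.54
G1 X86.95 Y92.03
M5
G0 X152.72 Y73.72
M4 S236
G1 X179.31 Y81.52 F3676
G1 X194.94 Y58.64
G1 X178.01 Y36.70
G1 X151.92 Y46.03
G1 X152.72 Y73.72
M5
G0 X93.81 Y87.98
M4 S607
G1 X84.56 Y99.65 F1591
G1 X86.28 Y114.43
G1 X97.95 Y123.68
G1 X112.73 Y121.96
G1 X121.98 Y110.29
G1 X120.26 Y95.51
G1 X108.59 Y86.26
G1 X93.81 Y87.98
M5
G0 X157.16 Y15.77
M4 S607
G1 X198.26 Y94.11 F1591
M5
G0 X167.27 Y40.04
M4 S607
G1 X144.59 Y44.56 F1591
G1 X124.41 Y50.01
G1 X106.73 Y56.37
G1 X91.55 Y63.66
G1 X78.88 Y71.87
G1 X68.71 Y81.01
M5
G0 X21.19 Y68.67
M4 S607
G1 X178.33 Y11.77 F1591
M5
G0 X18.82 Y17.31
M4 S607
G1 X21.75 Y40.39 F1591
M5
G0 X6.48 Y67.13
M4 S236
G1 X144.72 Y17.08 F3676
G1 X226.64 Y5.99
G1 X39.22 Y63.07
G1 X153.53 Y85.94
M5
G0 X0.00 Y0.00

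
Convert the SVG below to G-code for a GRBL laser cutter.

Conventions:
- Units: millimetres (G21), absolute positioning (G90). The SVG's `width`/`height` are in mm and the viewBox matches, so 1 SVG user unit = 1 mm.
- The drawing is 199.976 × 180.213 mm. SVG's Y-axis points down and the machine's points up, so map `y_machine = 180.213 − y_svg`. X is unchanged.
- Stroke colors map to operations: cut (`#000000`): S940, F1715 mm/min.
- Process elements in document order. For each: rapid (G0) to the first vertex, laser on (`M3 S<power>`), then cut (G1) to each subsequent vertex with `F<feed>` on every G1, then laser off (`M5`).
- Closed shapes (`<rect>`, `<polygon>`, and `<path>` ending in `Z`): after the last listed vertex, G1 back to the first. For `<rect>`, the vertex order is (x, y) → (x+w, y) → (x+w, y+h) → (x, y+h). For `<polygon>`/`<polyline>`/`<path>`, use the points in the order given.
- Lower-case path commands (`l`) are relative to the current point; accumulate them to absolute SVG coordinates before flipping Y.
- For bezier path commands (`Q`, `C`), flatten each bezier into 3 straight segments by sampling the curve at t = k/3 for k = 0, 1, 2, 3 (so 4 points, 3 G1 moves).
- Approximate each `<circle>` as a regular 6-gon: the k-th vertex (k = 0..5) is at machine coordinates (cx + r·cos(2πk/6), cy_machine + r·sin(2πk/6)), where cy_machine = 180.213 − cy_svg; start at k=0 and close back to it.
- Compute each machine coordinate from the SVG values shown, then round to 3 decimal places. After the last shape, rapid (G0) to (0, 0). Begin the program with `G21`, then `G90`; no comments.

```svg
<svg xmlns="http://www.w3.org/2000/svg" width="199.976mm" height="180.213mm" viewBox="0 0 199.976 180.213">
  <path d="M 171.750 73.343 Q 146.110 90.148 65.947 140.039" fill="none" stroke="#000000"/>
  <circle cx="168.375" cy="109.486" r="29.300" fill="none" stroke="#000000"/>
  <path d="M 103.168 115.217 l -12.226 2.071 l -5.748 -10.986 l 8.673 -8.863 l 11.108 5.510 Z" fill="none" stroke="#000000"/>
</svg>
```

viewBox `0 0 199.976 180.213` with mm width/height → 1 unit = 1 mm. Flip: y_m = 180.213 − y_svg.

**Shape 1** — `<path>` quadratic bezier, stroke `#000000` → cut (S940, F1715). Control points (SVG): P0=(171.750,73.343), P1=(146.110,90.148), P2=(65.947,140.039); sampled at t=k/3. Machine vertices: (171.750,106.870) → (148.599,91.990) → (113.331,69.758) → (65.947,40.174). Open path.

**Shape 2** — `<circle>` circle, stroke `#000000` → cut (S940, F1715). Machine vertices: (197.675,70.727) → (183.025,96.102) → (153.725,96.102) → (139.075,70.727) → (153.725,45.352) → (183.025,45.352) → (197.675,70.727). Closed: final G1 returns to the first vertex.

**Shape 3** — `<path>` regular polygon, stroke `#000000` → cut (S940, F1715). Machine vertices: (103.168,64.996) → (90.942,62.925) → (85.194,73.911) → (93.867,82.774) → (104.975,77.264) → (103.168,64.996). Closed: final G1 returns to the first vertex.

G21
G90
G0 X171.750 Y106.870
M3 S940
G1 X148.599 Y91.990 F1715
G1 X113.331 Y69.758 F1715
G1 X65.947 Y40.174 F1715
M5
G0 X197.675 Y70.727
M3 S940
G1 X183.025 Y96.102 F1715
G1 X153.725 Y96.102 F1715
G1 X139.075 Y70.727 F1715
G1 X153.725 Y45.352 F1715
G1 X183.025 Y45.352 F1715
G1 X197.675 Y70.727 F1715
M5
G0 X103.168 Y64.996
M3 S940
G1 X90.942 Y62.925 F1715
G1 X85.194 Y73.911 F1715
G1 X93.867 Y82.774 F1715
G1 X104.975 Y77.264 F1715
G1 X103.168 Y64.996 F1715
M5
G0 X0.000 Y0.000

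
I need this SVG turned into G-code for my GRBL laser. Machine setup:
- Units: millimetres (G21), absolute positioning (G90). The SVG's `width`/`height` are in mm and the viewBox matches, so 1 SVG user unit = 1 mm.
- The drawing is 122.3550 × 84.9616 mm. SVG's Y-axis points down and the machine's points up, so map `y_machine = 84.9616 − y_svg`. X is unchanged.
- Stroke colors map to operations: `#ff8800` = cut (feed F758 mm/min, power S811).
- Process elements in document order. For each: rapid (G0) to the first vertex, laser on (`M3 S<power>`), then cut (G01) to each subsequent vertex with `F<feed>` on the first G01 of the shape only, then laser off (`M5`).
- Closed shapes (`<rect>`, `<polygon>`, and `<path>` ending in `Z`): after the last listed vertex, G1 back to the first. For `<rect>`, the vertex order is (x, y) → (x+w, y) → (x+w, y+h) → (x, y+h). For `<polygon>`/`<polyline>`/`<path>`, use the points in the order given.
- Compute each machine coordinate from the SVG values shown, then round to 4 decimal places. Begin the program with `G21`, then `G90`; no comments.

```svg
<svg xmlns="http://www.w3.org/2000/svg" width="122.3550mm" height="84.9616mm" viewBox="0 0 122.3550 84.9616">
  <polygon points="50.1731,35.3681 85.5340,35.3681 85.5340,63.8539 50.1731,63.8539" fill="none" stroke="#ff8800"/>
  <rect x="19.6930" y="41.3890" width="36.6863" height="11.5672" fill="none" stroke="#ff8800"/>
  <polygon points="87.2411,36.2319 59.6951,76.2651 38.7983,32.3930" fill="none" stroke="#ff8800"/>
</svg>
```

G21
G90
G0 X50.1731 Y49.5935
M3 S811
G01 X85.5340 Y49.5935 F758
G01 X85.5340 Y21.1077
G01 X50.1731 Y21.1077
G01 X50.1731 Y49.5935
M5
G0 X19.6930 Y43.5726
M3 S811
G01 X56.3793 Y43.5726 F758
G01 X56.3793 Y32.0054
G01 X19.6930 Y32.0054
G01 X19.6930 Y43.5726
M5
G0 X87.2411 Y48.7297
M3 S811
G01 X59.6951 Y8.6965 F758
G01 X38.7983 Y52.5686
G01 X87.2411 Y48.7297
M5

viewBox `0 0 122.3550 84.9616` with mm width/height → 1 unit = 1 mm. Flip: y_m = 84.9616 − y_svg.

**Shape 1** — `<polygon>` rectangle, stroke `#ff8800` → cut (S811, F758). Machine vertices: (50.1731,49.5935) → (85.5340,49.5935) → (85.5340,21.1077) → (50.1731,21.1077) → (50.1731,49.5935). Closed: final G1 returns to the first vertex.

**Shape 2** — `<rect>` rectangle, stroke `#ff8800` → cut (S811, F758). Machine vertices: (19.6930,43.5726) → (56.3793,43.5726) → (56.3793,32.0054) → (19.6930,32.0054) → (19.6930,43.5726). Closed: final G1 returns to the first vertex.

**Shape 3** — `<polygon>` regular polygon, stroke `#ff8800` → cut (S811, F758). Machine vertices: (87.2411,48.7297) → (59.6951,8.6965) → (38.7983,52.5686) → (87.2411,48.7297). Closed: final G1 returns to the first vertex.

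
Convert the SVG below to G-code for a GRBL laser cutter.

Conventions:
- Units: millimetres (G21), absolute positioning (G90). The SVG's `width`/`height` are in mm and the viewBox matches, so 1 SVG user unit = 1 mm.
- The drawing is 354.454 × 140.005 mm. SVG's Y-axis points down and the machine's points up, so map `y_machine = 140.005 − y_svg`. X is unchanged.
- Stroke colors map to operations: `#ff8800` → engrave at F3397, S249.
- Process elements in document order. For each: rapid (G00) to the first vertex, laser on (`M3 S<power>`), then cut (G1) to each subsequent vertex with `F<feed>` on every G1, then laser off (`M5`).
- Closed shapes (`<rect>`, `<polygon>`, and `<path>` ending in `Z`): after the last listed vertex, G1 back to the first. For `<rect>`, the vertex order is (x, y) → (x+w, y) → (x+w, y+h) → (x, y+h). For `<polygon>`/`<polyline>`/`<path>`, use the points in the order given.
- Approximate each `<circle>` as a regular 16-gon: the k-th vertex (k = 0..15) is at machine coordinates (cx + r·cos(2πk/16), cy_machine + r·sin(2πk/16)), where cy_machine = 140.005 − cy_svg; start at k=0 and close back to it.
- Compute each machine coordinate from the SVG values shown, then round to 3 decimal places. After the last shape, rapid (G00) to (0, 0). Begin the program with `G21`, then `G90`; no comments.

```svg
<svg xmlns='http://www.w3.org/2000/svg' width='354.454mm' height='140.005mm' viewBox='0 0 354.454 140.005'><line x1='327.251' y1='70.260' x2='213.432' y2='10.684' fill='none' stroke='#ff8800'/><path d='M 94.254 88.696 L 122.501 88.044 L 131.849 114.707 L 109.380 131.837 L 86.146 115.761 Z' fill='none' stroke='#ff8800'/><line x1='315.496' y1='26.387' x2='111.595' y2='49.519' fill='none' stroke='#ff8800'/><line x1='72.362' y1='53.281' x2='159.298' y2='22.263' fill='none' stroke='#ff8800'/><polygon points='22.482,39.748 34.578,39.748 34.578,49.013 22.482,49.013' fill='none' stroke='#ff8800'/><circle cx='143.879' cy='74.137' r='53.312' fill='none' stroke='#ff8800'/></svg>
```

G21
G90
G00 X327.251 Y69.745
M3 S249
G1 X213.432 Y129.321 F3397
M5
G00 X94.254 Y51.309
M3 S249
G1 X122.501 Y51.961 F3397
G1 X131.849 Y25.298 F3397
G1 X109.380 Y8.168 F3397
G1 X86.146 Y24.244 F3397
G1 X94.254 Y51.309 F3397
M5
G00 X315.496 Y113.618
M3 S249
G1 X111.595 Y90.486 F3397
M5
G00 X72.362 Y86.724
M3 S249
G1 X159.298 Y117.742 F3397
M5
G00 X22.482 Y100.257
M3 S249
G1 X34.578 Y100.257 F3397
G1 X34.578 Y90.992 F3397
G1 X22.482 Y90.992 F3397
G1 X22.482 Y100.257 F3397
M5
G00 X197.191 Y65.868
M3 S249
G1 X193.133 Y86.270 F3397
G1 X181.576 Y103.565 F3397
G1 X164.281 Y115.122 F3397
G1 X143.879 Y119.180 F3397
G1 X123.477 Y115.122 F3397
G1 X106.182 Y103.565 F3397
G1 X94.625 Y86.270 F3397
G1 X90.567 Y65.868 F3397
G1 X94.625 Y45.466 F3397
G1 X106.182 Y28.171 F3397
G1 X123.477 Y16.614 F3397
G1 X143.879 Y12.556 F3397
G1 X164.281 Y16.614 F3397
G1 X181.576 Y28.171 F3397
G1 X193.133 Y45.466 F3397
G1 X197.191 Y65.868 F3397
M5
G00 X0.000 Y0.000

1 u = 1 mm; y_m = 140.005 − y.

[1] `<line>` line segment, #ff8800→engrave S249 F3397: (327.251,69.745) → (213.432,129.321)

[2] `<path>` regular polygon, #ff8800→engrave S249 F3397: (94.254,51.309) → (122.501,51.961) → (131.849,25.298) → (109.380,8.168) → (86.146,24.244) → (94.254,51.309) (closed)

[3] `<line>` line segment, #ff8800→engrave S249 F3397: (315.496,113.618) → (111.595,90.486)

[4] `<line>` line segment, #ff8800→engrave S249 F3397: (72.362,86.724) → (159.298,117.742)

[5] `<polygon>` rectangle, #ff8800→engrave S249 F3397: (22.482,100.257) → (34.578,100.257) → (34.578,90.992) → (22.482,90.992) → (22.482,100.257) (closed)

[6] `<circle>` circle, #ff8800→engrave S249 F3397: (197.191,65.868) → (193.133,86.270) → (181.576,103.565) → (164.281,115.122) → (143.879,119.180) → (123.477,115.122) → (106.182,103.565) → (94.625,86.270) → (90.567,65.868) → (94.625,45.466) → (106.182,28.171) → (123.477,16.614) → (143.879,12.556) → (164.281,16.614) → (181.576,28.171) → (193.133,45.466) → (197.191,65.868) (closed)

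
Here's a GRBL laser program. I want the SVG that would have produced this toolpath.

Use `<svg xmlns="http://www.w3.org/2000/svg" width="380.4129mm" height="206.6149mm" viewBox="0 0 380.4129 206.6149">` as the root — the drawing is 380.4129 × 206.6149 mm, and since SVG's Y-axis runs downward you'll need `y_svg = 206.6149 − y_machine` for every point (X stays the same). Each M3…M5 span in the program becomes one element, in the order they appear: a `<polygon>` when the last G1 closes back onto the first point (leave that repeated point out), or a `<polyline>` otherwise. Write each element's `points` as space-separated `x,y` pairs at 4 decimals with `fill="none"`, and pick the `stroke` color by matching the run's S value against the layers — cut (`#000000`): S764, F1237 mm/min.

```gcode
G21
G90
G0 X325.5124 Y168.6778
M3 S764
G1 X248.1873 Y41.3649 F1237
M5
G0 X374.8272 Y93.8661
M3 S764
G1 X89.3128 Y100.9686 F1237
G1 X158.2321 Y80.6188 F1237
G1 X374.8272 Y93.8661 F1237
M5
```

y_svg = 206.6149 − y_m. Every run uses S764, so all elements get stroke `#000000` (cut).

[1] open run; points: 325.5124,37.9371 248.1873,165.2500

[2] closed run; points: 374.8272,112.7488 89.3128,105.6463 158.2321,125.9961

<svg xmlns="http://www.w3.org/2000/svg" width="380.4129mm" height="206.6149mm" viewBox="0 0 380.4129 206.6149">
  <polyline points="325.5124,37.9371 248.1873,165.2500" fill="none" stroke="#000000"/>
  <polygon points="374.8272,112.7488 89.3128,105.6463 158.2321,125.9961" fill="none" stroke="#000000"/>
</svg>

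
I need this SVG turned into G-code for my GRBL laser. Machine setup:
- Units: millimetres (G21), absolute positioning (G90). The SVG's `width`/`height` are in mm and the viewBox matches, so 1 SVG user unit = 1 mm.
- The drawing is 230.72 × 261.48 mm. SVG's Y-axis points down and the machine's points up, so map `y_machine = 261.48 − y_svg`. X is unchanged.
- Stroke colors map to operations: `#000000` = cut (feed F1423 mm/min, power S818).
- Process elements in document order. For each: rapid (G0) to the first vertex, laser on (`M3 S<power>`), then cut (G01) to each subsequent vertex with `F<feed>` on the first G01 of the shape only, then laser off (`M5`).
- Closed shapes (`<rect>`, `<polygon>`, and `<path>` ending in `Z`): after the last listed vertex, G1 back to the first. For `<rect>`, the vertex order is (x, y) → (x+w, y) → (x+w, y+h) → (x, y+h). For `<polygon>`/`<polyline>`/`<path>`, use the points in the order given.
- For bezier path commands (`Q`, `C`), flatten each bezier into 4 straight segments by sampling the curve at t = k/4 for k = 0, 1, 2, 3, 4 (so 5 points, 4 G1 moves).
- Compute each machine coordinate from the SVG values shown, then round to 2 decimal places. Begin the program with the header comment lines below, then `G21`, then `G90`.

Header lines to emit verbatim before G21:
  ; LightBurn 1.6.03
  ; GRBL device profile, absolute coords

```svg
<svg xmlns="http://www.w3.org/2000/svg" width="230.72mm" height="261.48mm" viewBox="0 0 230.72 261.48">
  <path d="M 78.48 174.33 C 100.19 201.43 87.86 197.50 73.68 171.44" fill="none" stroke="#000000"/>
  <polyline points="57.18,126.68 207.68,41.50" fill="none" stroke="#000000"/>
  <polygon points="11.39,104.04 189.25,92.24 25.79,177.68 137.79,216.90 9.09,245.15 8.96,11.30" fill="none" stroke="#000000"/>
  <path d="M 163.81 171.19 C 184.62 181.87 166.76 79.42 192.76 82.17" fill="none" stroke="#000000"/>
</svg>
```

Since the viewBox matches the mm dimensions, user units are millimetres directly. The only transform is the Y-flip y_m = 261.48 − y_svg.

Shape 1 is a cubic bezier drawn with `<path>`. Its stroke #000000 means cut at S818, F1423. After flipping Y the toolpath is (78.48,87.15) → (88.88,72.50) → (89.54,68.66) → (83.47,74.78) → (73.68,90.04).

Shape 2 is a line segment drawn with `<polyline>`. Its stroke #000000 means cut at S818, F1423. After flipping Y the toolpath is (57.18,134.80) → (207.68,219.98).

Shape 3 is a closed polygon drawn with `<polygon>`. Its stroke #000000 means cut at S818, F1423. After flipping Y the toolpath is (11.39,157.44) → (189.25,169.24) → (25.79,83.80) → (137.79,44.58) → (9.09,16.33) → (8.96,250.18) → (11.39,157.44), returning to the start.

Shape 4 is a cubic bezier drawn with `<path>`. Its stroke #000000 means cut at S818, F1423. After flipping Y the toolpath is (163.81,90.29) → (173.46,100.08) → (176.34,131.83) → (180.19,165.06) → (192.76,179.31).

; LightBurn 1.6.03
; GRBL device profile, absolute coords
G21
G90
G0 X78.48 Y87.15
M3 S818
G01 X88.88 Y72.50 F1423
G01 X89.54 Y68.66
G01 X83.47 Y74.78
G01 X73.68 Y90.04
M5
G0 X57.18 Y134.80
M3 S818
G01 X207.68 Y219.98 F1423
M5
G0 X11.39 Y157.44
M3 S818
G01 X189.25 Y169.24 F1423
G01 X25.79 Y83.80
G01 X137.79 Y44.58
G01 X9.09 Y16.33
G01 X8.96 Y250.18
G01 X11.39 Y157.44
M5
G0 X163.81 Y90.29
M3 S818
G01 X173.46 Y100.08 F1423
G01 X176.34 Y131.83
G01 X180.19 Y165.06
G01 X192.76 Y179.31
M5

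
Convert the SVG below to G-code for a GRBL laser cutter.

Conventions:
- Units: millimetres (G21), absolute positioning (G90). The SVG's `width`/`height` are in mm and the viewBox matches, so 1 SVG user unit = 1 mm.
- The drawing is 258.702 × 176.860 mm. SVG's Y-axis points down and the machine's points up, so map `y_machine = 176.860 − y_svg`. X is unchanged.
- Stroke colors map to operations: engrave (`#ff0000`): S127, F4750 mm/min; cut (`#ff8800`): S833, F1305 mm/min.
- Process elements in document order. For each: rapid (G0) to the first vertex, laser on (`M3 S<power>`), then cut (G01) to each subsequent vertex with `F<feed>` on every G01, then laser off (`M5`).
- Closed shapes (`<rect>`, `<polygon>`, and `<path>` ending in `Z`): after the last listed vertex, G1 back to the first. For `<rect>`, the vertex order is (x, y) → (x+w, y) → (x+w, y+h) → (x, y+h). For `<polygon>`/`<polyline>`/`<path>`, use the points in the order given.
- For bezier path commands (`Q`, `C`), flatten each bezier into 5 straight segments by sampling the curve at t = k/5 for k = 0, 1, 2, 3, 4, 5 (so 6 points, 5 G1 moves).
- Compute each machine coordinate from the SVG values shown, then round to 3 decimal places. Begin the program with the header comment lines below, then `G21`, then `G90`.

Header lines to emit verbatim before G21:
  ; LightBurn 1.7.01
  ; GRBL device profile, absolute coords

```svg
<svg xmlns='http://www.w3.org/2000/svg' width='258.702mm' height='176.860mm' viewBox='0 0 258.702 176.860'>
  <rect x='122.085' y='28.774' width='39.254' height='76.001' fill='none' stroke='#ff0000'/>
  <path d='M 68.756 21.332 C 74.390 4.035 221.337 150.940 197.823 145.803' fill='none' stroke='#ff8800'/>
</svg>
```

; LightBurn 1.7.01
; GRBL device profile, absolute coords
G21
G90
G0 X122.085 Y148.086
M3 S127
G01 X161.339 Y148.086 F4750
G01 X161.339 Y72.085 F4750
G01 X122.085 Y72.085 F4750
G01 X122.085 Y148.086 F4750
M5
G0 X68.756 Y155.528
M3 S833
G01 X86.600 Y148.732 F1305
G01 X123.394 Y117.707 F1305
G01 X164.172 Y77.633 F1305
G01 X193.970 Y43.690 F1305
G01 X197.823 Y31.057 F1305
M5

viewBox `0 0 258.702 176.860` with mm width/height → 1 unit = 1 mm. Flip: y_m = 176.860 − y_svg.

**Shape 1** — `<rect>` rectangle, stroke `#ff0000` → engrave (S127, F4750). Machine vertices: (122.085,148.086) → (161.339,148.086) → (161.339,72.085) → (122.085,72.085) → (122.085,148.086). Closed: final G1 returns to the first vertex.

**Shape 2** — `<path>` cubic bezier, stroke `#ff8800` → cut (S833, F1305). Control points (SVG): P0=(68.756,21.332), P1=(74.390,4.035), P2=(221.337,150.940), P3=(197.823,145.803); sampled at t=k/5. Machine vertices: (68.756,155.528) → (86.600,148.732) → (123.394,117.707) → (164.172,77.633) → (193.970,43.690) → (197.823,31.057). Open path.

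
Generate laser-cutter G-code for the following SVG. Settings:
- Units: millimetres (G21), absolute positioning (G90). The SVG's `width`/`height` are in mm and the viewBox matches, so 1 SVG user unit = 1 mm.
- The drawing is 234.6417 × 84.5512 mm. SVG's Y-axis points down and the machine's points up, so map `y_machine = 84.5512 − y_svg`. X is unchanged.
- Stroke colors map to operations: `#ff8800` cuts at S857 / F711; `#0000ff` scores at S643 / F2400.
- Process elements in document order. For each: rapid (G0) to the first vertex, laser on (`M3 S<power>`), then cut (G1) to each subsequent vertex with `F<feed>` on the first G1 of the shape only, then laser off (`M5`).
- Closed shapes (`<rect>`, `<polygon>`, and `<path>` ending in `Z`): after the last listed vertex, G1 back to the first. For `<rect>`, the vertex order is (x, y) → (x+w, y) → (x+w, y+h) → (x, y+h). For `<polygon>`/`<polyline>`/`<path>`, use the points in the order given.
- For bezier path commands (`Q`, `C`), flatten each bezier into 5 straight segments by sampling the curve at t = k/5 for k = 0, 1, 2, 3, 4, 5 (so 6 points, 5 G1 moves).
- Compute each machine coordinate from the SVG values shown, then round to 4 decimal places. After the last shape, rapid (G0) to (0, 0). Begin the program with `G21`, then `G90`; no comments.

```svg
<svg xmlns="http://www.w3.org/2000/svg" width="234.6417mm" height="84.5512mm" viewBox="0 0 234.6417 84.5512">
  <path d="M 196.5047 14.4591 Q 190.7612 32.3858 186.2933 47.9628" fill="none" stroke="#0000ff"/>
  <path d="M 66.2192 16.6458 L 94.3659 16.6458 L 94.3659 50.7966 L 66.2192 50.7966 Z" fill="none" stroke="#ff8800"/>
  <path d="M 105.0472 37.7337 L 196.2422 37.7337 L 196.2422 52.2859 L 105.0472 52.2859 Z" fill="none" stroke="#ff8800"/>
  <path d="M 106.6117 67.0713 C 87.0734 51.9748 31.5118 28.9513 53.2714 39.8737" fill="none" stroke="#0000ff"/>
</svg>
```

G21
G90
G0 X196.5047 Y70.0921
M3 S643
G1 X194.2583 Y63.0154 F2400
G1 X192.1140 Y56.1267
G1 X190.0717 Y49.4260
G1 X188.1315 Y42.9132
G1 X186.2933 Y36.5884
M5
G0 X66.2192 Y67.9054
M3 S857
G1 X94.3659 Y67.9054 F711
G1 X94.3659 Y33.7546
G1 X66.2192 Y33.7546
G1 X66.2192 Y67.9054
M5
G0 X105.0472 Y46.8175
M3 S857
G1 X196.2422 Y46.8175 F711
G1 X196.2422 Y32.2653
G1 X105.0472 Y32.2653
G1 X105.0472 Y46.8175
M5
G0 X106.6117 Y17.4799
M3 S643
G1 X91.4727 Y27.1541 F2400
G1 X73.1286 Y36.7208
G1 X57.0200 Y44.1702
G1 X48.5874 Y47.4924
G1 X53.2714 Y44.6775
M5
G0 X0.0000 Y0.0000

1 u = 1 mm; y_m = 84.5512 − y.

[1] `<path>` quadratic bezier, #0000ff→score S643 F2400: (196.5047,70.0921) → (194.2583,63.0154) → (192.1140,56.1267) → (190.0717,49.4260) → (188.1315,42.9132) → (186.2933,36.5884)

[2] `<path>` rectangle, #ff8800→cut S857 F711: (66.2192,67.9054) → (94.3659,67.9054) → (94.3659,33.7546) → (66.2192,33.7546) → (66.2192,67.9054) (closed)

[3] `<path>` rectangle, #ff8800→cut S857 F711: (105.0472,46.8175) → (196.2422,46.8175) → (196.2422,32.2653) → (105.0472,32.2653) → (105.0472,46.8175) (closed)

[4] `<path>` cubic bezier, #0000ff→score S643 F2400: (106.6117,17.4799) → (91.4727,27.1541) → (73.1286,36.7208) → (57.0200,44.1702) → (48.5874,47.4924) → (53.2714,44.6775)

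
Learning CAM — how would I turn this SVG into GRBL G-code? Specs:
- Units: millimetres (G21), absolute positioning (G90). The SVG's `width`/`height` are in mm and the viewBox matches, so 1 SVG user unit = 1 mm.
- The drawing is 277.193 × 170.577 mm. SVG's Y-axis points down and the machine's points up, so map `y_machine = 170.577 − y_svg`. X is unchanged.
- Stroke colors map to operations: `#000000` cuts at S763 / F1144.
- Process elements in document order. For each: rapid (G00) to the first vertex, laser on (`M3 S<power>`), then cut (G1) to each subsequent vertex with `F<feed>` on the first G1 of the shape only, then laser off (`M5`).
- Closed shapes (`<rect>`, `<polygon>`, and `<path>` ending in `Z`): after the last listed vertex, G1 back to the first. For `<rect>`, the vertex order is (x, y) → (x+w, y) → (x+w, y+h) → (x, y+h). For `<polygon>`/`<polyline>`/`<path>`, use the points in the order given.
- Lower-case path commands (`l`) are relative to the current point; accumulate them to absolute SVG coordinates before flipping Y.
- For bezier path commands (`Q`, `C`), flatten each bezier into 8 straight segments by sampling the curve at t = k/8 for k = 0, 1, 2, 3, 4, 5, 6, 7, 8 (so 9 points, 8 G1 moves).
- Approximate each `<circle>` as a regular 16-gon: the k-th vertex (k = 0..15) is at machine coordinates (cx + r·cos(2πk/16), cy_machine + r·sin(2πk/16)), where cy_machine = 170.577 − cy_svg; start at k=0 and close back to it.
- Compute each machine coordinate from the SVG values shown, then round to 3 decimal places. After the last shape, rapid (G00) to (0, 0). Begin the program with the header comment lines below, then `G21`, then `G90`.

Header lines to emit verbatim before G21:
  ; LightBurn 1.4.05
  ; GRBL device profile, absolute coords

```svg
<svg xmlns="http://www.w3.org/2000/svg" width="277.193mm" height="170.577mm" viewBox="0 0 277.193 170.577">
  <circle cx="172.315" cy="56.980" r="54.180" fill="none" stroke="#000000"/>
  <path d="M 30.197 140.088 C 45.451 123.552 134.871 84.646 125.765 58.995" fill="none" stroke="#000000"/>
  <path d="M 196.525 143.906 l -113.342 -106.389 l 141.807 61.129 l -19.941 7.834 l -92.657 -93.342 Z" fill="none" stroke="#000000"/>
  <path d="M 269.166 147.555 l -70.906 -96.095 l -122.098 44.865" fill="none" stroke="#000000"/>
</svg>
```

Since the viewBox matches the mm dimensions, user units are millimetres directly. The only transform is the Y-flip y_m = 170.577 − y_svg.

Shape 1 is a circle drawn with `<circle>`. Its stroke #000000 means cut at S763, F1144. After flipping Y the toolpath is (226.495,113.597) → (222.371,134.331) → (210.626,151.908) → (193.049,163.653) → (172.315,167.777) → (151.581,163.653) → (134.004,151.908) → (122.259,134.331) → (118.135,113.597) → (122.259,92.863) → (134.004,75.286) → (151.581,63.541) → (172.315,59.417) → (193.049,63.541) → (210.626,75.286) → (222.371,92.863) → (226.495,113.597), returning to the start.

Shape 2 is a cubic bezier drawn with `<path>`. Its stroke #000000 means cut at S763, F1144. After flipping Y the toolpath is (30.197,30.489) → (39.056,37.669) → (52.845,46.529) → (69.540,56.651) → (87.116,67.617) → (103.550,79.011) → (116.819,90.415) → (124.899,101.411) → (125.765,111.582).

Shape 3 is a closed polygon drawn with `<path>`. Its stroke #000000 means cut at S763, F1144. After flipping Y the toolpath is (196.525,26.671) → (83.183,133.060) → (224.990,71.931) → (205.049,64.097) → (112.392,157.439) → (196.525,26.671), returning to the start.

Shape 4 is a open polyline drawn with `<path>`. Its stroke #000000 means cut at S763, F1144. After flipping Y the toolpath is (269.166,23.022) → (198.260,119.117) → (76.162,74.252).

; LightBurn 1.4.05
; GRBL device profile, absolute coords
G21
G90
G00 X226.495 Y113.597
M3 S763
G1 X222.371 Y134.331 F1144
G1 X210.626 Y151.908
G1 X193.049 Y163.653
G1 X172.315 Y167.777
G1 X151.581 Y163.653
G1 X134.004 Y151.908
G1 X122.259 Y134.331
G1 X118.135 Y113.597
G1 X122.259 Y92.863
G1 X134.004 Y75.286
G1 X151.581 Y63.541
G1 X172.315 Y59.417
G1 X193.049 Y63.541
G1 X210.626 Y75.286
G1 X222.371 Y92.863
G1 X226.495 Y113.597
M5
G00 X30.197 Y30.489
M3 S763
G1 X39.056 Y37.669 F1144
G1 X52.845 Y46.529
G1 X69.540 Y56.651
G1 X87.116 Y67.617
G1 X103.550 Y79.011
G1 X116.819 Y90.415
G1 X124.899 Y101.411
G1 X125.765 Y111.582
M5
G00 X196.525 Y26.671
M3 S763
G1 X83.183 Y133.060 F1144
G1 X224.990 Y71.931
G1 X205.049 Y64.097
G1 X112.392 Y157.439
G1 X196.525 Y26.671
M5
G00 X269.166 Y23.022
M3 S763
G1 X198.260 Y119.117 F1144
G1 X76.162 Y74.252
M5
G00 X0.000 Y0.000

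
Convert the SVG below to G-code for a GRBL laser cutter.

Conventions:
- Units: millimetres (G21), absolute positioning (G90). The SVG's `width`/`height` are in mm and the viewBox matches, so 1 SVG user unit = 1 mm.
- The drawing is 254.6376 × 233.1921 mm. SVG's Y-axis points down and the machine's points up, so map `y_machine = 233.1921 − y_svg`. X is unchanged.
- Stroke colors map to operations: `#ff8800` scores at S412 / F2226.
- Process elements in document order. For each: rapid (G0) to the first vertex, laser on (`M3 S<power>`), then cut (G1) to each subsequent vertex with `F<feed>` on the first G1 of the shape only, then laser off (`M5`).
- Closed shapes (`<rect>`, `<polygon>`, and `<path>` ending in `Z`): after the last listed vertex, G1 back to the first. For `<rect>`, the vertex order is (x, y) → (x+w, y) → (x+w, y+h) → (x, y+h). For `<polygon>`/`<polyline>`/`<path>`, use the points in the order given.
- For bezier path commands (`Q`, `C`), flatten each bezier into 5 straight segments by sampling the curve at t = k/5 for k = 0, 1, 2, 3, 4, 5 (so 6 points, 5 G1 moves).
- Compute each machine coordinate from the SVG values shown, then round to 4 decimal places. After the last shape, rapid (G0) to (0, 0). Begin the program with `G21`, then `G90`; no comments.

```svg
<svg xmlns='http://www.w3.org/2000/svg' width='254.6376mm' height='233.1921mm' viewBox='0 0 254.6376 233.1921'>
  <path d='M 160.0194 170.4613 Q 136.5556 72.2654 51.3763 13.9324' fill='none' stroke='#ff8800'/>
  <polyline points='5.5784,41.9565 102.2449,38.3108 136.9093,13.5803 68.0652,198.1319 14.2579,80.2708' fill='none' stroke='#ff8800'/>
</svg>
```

viewBox `0 0 254.6376 233.1921` with mm width/height → 1 unit = 1 mm. Flip: y_m = 233.1921 − y_svg.

**Shape 1** — `<path>` quadratic bezier, stroke `#ff8800` → score (S412, F2226). Control points (SVG): P0=(160.0194,170.4613), P1=(136.5556,72.2654), P2=(51.3763,13.9324); sampled at t=k/5. Machine vertices: (160.0194,62.7308) → (148.1653,100.4146) → (131.3739,134.9095) → (109.6453,166.2152) → (82.9794,194.3320) → (51.3763,219.2597). Open path.

**Shape 2** — `<polyline>` open polyline, stroke `#ff8800` → score (S412, F2226). Machine vertices: (5.5784,191.2356) → (102.2449,194.8813) → (136.9093,219.6118) → (68.0652,35.0602) → (14.2579,152.9213). Open path.

G21
G90
G0 X160.0194 Y62.7308
M3 S412
G1 X148.1653 Y100.4146 F2226
G1 X131.3739 Y134.9095
G1 X109.6453 Y166.2152
G1 X82.9794 Y194.3320
G1 X51.3763 Y219.2597
M5
G0 X5.5784 Y191.2356
M3 S412
G1 X102.2449 Y194.8813 F2226
G1 X136.9093 Y219.6118
G1 X68.0652 Y35.0602
G1 X14.2579 Y152.9213
M5
G0 X0.0000 Y0.0000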